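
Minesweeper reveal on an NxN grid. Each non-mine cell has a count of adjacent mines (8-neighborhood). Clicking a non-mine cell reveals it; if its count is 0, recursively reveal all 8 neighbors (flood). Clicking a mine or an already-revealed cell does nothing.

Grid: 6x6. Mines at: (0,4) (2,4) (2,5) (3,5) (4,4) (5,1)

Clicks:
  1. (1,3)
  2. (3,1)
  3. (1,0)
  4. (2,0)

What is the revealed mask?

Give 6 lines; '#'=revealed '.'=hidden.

Click 1 (1,3) count=2: revealed 1 new [(1,3)] -> total=1
Click 2 (3,1) count=0: revealed 19 new [(0,0) (0,1) (0,2) (0,3) (1,0) (1,1) (1,2) (2,0) (2,1) (2,2) (2,3) (3,0) (3,1) (3,2) (3,3) (4,0) (4,1) (4,2) (4,3)] -> total=20
Click 3 (1,0) count=0: revealed 0 new [(none)] -> total=20
Click 4 (2,0) count=0: revealed 0 new [(none)] -> total=20

Answer: ####..
####..
####..
####..
####..
......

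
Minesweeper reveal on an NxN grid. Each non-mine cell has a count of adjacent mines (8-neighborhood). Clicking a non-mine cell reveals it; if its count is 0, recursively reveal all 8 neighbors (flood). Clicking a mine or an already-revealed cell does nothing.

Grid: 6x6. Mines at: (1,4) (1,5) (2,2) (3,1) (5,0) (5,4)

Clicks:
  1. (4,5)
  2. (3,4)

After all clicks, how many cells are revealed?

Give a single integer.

Click 1 (4,5) count=1: revealed 1 new [(4,5)] -> total=1
Click 2 (3,4) count=0: revealed 8 new [(2,3) (2,4) (2,5) (3,3) (3,4) (3,5) (4,3) (4,4)] -> total=9

Answer: 9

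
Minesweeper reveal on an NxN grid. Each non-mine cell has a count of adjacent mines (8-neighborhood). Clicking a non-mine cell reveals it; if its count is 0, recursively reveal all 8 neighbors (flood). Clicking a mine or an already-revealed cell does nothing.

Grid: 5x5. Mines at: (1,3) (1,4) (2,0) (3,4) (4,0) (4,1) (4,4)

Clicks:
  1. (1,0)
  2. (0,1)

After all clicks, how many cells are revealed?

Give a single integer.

Click 1 (1,0) count=1: revealed 1 new [(1,0)] -> total=1
Click 2 (0,1) count=0: revealed 5 new [(0,0) (0,1) (0,2) (1,1) (1,2)] -> total=6

Answer: 6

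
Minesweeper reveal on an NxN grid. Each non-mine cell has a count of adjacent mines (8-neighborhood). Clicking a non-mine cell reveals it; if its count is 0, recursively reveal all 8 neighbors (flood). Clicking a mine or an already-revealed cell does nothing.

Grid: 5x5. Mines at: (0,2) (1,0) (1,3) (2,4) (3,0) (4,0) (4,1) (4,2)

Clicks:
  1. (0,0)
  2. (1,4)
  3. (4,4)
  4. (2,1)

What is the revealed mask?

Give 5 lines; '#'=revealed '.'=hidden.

Click 1 (0,0) count=1: revealed 1 new [(0,0)] -> total=1
Click 2 (1,4) count=2: revealed 1 new [(1,4)] -> total=2
Click 3 (4,4) count=0: revealed 4 new [(3,3) (3,4) (4,3) (4,4)] -> total=6
Click 4 (2,1) count=2: revealed 1 new [(2,1)] -> total=7

Answer: #....
....#
.#...
...##
...##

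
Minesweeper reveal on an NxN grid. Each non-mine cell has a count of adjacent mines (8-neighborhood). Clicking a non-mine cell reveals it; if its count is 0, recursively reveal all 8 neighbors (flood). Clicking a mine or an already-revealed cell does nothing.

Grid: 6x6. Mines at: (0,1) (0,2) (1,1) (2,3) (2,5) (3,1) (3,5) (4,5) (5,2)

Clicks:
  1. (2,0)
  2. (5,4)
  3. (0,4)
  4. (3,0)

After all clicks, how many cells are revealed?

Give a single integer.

Answer: 9

Derivation:
Click 1 (2,0) count=2: revealed 1 new [(2,0)] -> total=1
Click 2 (5,4) count=1: revealed 1 new [(5,4)] -> total=2
Click 3 (0,4) count=0: revealed 6 new [(0,3) (0,4) (0,5) (1,3) (1,4) (1,5)] -> total=8
Click 4 (3,0) count=1: revealed 1 new [(3,0)] -> total=9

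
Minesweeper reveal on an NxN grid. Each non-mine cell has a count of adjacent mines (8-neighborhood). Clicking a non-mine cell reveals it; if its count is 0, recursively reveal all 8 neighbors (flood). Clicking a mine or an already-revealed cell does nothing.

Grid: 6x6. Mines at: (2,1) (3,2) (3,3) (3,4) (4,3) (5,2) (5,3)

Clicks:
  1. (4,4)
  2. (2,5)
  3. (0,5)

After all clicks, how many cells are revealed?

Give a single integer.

Answer: 17

Derivation:
Click 1 (4,4) count=4: revealed 1 new [(4,4)] -> total=1
Click 2 (2,5) count=1: revealed 1 new [(2,5)] -> total=2
Click 3 (0,5) count=0: revealed 15 new [(0,0) (0,1) (0,2) (0,3) (0,4) (0,5) (1,0) (1,1) (1,2) (1,3) (1,4) (1,5) (2,2) (2,3) (2,4)] -> total=17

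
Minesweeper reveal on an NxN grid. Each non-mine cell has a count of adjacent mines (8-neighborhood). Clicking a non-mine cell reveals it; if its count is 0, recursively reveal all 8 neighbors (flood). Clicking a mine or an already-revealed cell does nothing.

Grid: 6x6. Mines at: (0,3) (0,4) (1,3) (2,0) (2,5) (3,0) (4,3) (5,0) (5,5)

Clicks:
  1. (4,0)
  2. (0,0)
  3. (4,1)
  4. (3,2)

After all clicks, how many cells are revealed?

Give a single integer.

Click 1 (4,0) count=2: revealed 1 new [(4,0)] -> total=1
Click 2 (0,0) count=0: revealed 6 new [(0,0) (0,1) (0,2) (1,0) (1,1) (1,2)] -> total=7
Click 3 (4,1) count=2: revealed 1 new [(4,1)] -> total=8
Click 4 (3,2) count=1: revealed 1 new [(3,2)] -> total=9

Answer: 9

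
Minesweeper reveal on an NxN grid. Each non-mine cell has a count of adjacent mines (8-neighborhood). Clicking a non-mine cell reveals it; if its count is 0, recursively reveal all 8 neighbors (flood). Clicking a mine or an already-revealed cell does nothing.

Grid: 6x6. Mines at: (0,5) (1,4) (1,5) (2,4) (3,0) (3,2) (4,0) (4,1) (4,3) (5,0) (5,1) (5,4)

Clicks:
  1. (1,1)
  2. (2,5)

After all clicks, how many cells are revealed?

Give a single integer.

Answer: 13

Derivation:
Click 1 (1,1) count=0: revealed 12 new [(0,0) (0,1) (0,2) (0,3) (1,0) (1,1) (1,2) (1,3) (2,0) (2,1) (2,2) (2,3)] -> total=12
Click 2 (2,5) count=3: revealed 1 new [(2,5)] -> total=13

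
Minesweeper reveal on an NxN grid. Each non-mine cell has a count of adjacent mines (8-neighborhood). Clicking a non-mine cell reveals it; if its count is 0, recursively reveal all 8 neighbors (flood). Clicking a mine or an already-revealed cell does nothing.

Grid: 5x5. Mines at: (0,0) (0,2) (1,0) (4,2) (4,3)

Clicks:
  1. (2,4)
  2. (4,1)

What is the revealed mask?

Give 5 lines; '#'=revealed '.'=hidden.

Click 1 (2,4) count=0: revealed 14 new [(0,3) (0,4) (1,1) (1,2) (1,3) (1,4) (2,1) (2,2) (2,3) (2,4) (3,1) (3,2) (3,3) (3,4)] -> total=14
Click 2 (4,1) count=1: revealed 1 new [(4,1)] -> total=15

Answer: ...##
.####
.####
.####
.#...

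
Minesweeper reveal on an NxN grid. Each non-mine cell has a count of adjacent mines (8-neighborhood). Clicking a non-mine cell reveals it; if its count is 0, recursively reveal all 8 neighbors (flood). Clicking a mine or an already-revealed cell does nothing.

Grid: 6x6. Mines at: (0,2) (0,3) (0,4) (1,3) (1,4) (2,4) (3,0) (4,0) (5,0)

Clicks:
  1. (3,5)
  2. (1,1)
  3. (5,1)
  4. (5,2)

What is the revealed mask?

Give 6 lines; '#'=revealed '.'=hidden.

Click 1 (3,5) count=1: revealed 1 new [(3,5)] -> total=1
Click 2 (1,1) count=1: revealed 1 new [(1,1)] -> total=2
Click 3 (5,1) count=2: revealed 1 new [(5,1)] -> total=3
Click 4 (5,2) count=0: revealed 16 new [(2,1) (2,2) (2,3) (3,1) (3,2) (3,3) (3,4) (4,1) (4,2) (4,3) (4,4) (4,5) (5,2) (5,3) (5,4) (5,5)] -> total=19

Answer: ......
.#....
.###..
.#####
.#####
.#####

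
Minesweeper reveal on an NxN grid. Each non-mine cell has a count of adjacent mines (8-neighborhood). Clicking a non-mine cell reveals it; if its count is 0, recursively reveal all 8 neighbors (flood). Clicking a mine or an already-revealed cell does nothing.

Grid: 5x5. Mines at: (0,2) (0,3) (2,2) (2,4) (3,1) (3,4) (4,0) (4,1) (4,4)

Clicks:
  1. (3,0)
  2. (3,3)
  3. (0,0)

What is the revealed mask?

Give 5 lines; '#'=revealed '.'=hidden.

Click 1 (3,0) count=3: revealed 1 new [(3,0)] -> total=1
Click 2 (3,3) count=4: revealed 1 new [(3,3)] -> total=2
Click 3 (0,0) count=0: revealed 6 new [(0,0) (0,1) (1,0) (1,1) (2,0) (2,1)] -> total=8

Answer: ##...
##...
##...
#..#.
.....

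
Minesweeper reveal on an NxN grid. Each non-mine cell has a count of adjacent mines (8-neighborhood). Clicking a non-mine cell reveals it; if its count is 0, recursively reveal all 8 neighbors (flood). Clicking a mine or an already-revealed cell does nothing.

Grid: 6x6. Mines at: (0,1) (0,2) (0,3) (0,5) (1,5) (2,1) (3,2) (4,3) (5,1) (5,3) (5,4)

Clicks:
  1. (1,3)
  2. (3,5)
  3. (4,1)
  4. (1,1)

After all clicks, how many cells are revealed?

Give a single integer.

Click 1 (1,3) count=2: revealed 1 new [(1,3)] -> total=1
Click 2 (3,5) count=0: revealed 6 new [(2,4) (2,5) (3,4) (3,5) (4,4) (4,5)] -> total=7
Click 3 (4,1) count=2: revealed 1 new [(4,1)] -> total=8
Click 4 (1,1) count=3: revealed 1 new [(1,1)] -> total=9

Answer: 9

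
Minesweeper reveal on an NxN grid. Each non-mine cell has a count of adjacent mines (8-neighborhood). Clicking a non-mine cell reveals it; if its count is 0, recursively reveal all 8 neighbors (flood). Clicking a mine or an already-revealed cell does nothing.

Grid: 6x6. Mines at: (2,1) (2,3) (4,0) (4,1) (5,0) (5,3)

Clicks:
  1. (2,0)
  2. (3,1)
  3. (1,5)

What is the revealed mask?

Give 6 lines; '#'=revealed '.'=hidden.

Click 1 (2,0) count=1: revealed 1 new [(2,0)] -> total=1
Click 2 (3,1) count=3: revealed 1 new [(3,1)] -> total=2
Click 3 (1,5) count=0: revealed 20 new [(0,0) (0,1) (0,2) (0,3) (0,4) (0,5) (1,0) (1,1) (1,2) (1,3) (1,4) (1,5) (2,4) (2,5) (3,4) (3,5) (4,4) (4,5) (5,4) (5,5)] -> total=22

Answer: ######
######
#...##
.#..##
....##
....##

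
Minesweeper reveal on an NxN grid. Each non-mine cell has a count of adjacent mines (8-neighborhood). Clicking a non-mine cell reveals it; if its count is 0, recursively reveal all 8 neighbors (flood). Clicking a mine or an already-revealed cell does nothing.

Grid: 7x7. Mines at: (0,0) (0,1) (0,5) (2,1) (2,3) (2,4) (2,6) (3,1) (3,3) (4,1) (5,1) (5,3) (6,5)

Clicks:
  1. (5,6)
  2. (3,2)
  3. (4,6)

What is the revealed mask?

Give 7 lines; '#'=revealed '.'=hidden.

Click 1 (5,6) count=1: revealed 1 new [(5,6)] -> total=1
Click 2 (3,2) count=5: revealed 1 new [(3,2)] -> total=2
Click 3 (4,6) count=0: revealed 8 new [(3,4) (3,5) (3,6) (4,4) (4,5) (4,6) (5,4) (5,5)] -> total=10

Answer: .......
.......
.......
..#.###
....###
....###
.......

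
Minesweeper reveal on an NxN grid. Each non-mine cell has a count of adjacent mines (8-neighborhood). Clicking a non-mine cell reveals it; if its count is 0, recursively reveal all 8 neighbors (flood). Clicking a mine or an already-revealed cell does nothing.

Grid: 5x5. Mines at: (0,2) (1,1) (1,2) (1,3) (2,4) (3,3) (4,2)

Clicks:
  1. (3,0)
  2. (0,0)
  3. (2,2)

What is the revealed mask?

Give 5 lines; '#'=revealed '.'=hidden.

Click 1 (3,0) count=0: revealed 6 new [(2,0) (2,1) (3,0) (3,1) (4,0) (4,1)] -> total=6
Click 2 (0,0) count=1: revealed 1 new [(0,0)] -> total=7
Click 3 (2,2) count=4: revealed 1 new [(2,2)] -> total=8

Answer: #....
.....
###..
##...
##...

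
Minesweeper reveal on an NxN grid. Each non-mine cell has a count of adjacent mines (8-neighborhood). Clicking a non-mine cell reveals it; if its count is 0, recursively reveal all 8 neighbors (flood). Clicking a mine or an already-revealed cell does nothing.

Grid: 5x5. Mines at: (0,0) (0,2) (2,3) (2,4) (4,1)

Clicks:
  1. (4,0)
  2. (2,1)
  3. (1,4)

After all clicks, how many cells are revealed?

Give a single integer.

Click 1 (4,0) count=1: revealed 1 new [(4,0)] -> total=1
Click 2 (2,1) count=0: revealed 9 new [(1,0) (1,1) (1,2) (2,0) (2,1) (2,2) (3,0) (3,1) (3,2)] -> total=10
Click 3 (1,4) count=2: revealed 1 new [(1,4)] -> total=11

Answer: 11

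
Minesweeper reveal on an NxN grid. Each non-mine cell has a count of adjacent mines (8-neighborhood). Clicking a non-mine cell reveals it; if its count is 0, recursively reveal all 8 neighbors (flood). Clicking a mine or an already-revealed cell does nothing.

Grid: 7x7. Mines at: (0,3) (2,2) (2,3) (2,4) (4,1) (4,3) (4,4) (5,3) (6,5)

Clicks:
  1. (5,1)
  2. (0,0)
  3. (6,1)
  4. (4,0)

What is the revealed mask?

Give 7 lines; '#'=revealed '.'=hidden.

Answer: ###....
###....
##.....
##.....
#......
###....
###....

Derivation:
Click 1 (5,1) count=1: revealed 1 new [(5,1)] -> total=1
Click 2 (0,0) count=0: revealed 10 new [(0,0) (0,1) (0,2) (1,0) (1,1) (1,2) (2,0) (2,1) (3,0) (3,1)] -> total=11
Click 3 (6,1) count=0: revealed 5 new [(5,0) (5,2) (6,0) (6,1) (6,2)] -> total=16
Click 4 (4,0) count=1: revealed 1 new [(4,0)] -> total=17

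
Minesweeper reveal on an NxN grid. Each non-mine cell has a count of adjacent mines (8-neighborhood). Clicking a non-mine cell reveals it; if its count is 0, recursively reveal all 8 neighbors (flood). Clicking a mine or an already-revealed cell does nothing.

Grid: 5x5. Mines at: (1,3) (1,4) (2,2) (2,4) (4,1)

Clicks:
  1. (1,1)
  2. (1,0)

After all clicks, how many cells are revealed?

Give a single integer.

Answer: 10

Derivation:
Click 1 (1,1) count=1: revealed 1 new [(1,1)] -> total=1
Click 2 (1,0) count=0: revealed 9 new [(0,0) (0,1) (0,2) (1,0) (1,2) (2,0) (2,1) (3,0) (3,1)] -> total=10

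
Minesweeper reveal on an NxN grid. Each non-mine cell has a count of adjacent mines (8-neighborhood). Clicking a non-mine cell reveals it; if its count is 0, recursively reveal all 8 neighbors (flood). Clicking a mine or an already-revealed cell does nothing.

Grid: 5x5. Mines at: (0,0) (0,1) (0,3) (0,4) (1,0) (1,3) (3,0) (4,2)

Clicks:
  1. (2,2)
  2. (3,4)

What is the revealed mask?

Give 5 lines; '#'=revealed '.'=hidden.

Click 1 (2,2) count=1: revealed 1 new [(2,2)] -> total=1
Click 2 (3,4) count=0: revealed 6 new [(2,3) (2,4) (3,3) (3,4) (4,3) (4,4)] -> total=7

Answer: .....
.....
..###
...##
...##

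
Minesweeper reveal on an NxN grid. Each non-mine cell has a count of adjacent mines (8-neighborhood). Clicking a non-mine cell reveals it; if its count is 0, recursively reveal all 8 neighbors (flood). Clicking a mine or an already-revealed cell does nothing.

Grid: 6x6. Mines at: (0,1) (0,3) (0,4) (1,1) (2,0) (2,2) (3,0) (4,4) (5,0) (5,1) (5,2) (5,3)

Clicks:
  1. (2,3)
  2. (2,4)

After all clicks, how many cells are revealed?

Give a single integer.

Click 1 (2,3) count=1: revealed 1 new [(2,3)] -> total=1
Click 2 (2,4) count=0: revealed 8 new [(1,3) (1,4) (1,5) (2,4) (2,5) (3,3) (3,4) (3,5)] -> total=9

Answer: 9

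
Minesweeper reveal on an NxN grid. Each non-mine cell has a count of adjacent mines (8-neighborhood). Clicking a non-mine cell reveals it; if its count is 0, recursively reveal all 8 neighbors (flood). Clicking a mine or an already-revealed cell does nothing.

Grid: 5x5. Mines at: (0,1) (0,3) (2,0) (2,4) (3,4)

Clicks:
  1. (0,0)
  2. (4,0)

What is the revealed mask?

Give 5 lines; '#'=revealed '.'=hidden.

Answer: #....
.###.
.###.
####.
####.

Derivation:
Click 1 (0,0) count=1: revealed 1 new [(0,0)] -> total=1
Click 2 (4,0) count=0: revealed 14 new [(1,1) (1,2) (1,3) (2,1) (2,2) (2,3) (3,0) (3,1) (3,2) (3,3) (4,0) (4,1) (4,2) (4,3)] -> total=15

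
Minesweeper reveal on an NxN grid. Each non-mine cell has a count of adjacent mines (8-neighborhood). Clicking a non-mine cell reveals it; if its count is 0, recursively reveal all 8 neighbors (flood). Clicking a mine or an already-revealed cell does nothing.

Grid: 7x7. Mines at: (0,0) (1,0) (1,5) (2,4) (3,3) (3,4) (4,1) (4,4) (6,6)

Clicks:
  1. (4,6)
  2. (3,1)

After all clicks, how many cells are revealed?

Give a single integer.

Click 1 (4,6) count=0: revealed 8 new [(2,5) (2,6) (3,5) (3,6) (4,5) (4,6) (5,5) (5,6)] -> total=8
Click 2 (3,1) count=1: revealed 1 new [(3,1)] -> total=9

Answer: 9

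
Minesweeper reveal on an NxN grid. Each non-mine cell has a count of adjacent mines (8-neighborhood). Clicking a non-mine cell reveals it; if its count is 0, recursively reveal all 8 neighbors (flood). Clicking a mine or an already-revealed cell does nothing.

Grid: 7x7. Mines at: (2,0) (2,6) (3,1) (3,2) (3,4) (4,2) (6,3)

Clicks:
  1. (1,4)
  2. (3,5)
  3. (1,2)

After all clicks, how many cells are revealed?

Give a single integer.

Answer: 20

Derivation:
Click 1 (1,4) count=0: revealed 19 new [(0,0) (0,1) (0,2) (0,3) (0,4) (0,5) (0,6) (1,0) (1,1) (1,2) (1,3) (1,4) (1,5) (1,6) (2,1) (2,2) (2,3) (2,4) (2,5)] -> total=19
Click 2 (3,5) count=2: revealed 1 new [(3,5)] -> total=20
Click 3 (1,2) count=0: revealed 0 new [(none)] -> total=20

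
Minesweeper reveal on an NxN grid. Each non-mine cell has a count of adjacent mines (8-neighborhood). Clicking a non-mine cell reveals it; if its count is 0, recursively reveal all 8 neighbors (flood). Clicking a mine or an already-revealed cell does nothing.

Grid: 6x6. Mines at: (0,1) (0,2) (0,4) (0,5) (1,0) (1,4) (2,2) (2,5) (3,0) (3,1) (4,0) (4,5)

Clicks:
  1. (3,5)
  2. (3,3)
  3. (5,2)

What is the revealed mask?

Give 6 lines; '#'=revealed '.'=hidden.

Answer: ......
......
......
..####
.####.
.####.

Derivation:
Click 1 (3,5) count=2: revealed 1 new [(3,5)] -> total=1
Click 2 (3,3) count=1: revealed 1 new [(3,3)] -> total=2
Click 3 (5,2) count=0: revealed 10 new [(3,2) (3,4) (4,1) (4,2) (4,3) (4,4) (5,1) (5,2) (5,3) (5,4)] -> total=12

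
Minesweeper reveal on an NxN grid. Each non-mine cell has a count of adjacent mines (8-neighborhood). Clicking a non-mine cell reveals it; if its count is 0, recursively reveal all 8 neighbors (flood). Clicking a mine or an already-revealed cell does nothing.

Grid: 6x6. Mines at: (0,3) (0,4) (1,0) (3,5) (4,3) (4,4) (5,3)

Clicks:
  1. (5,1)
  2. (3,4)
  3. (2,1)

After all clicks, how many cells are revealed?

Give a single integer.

Answer: 20

Derivation:
Click 1 (5,1) count=0: revealed 20 new [(1,1) (1,2) (1,3) (1,4) (2,0) (2,1) (2,2) (2,3) (2,4) (3,0) (3,1) (3,2) (3,3) (3,4) (4,0) (4,1) (4,2) (5,0) (5,1) (5,2)] -> total=20
Click 2 (3,4) count=3: revealed 0 new [(none)] -> total=20
Click 3 (2,1) count=1: revealed 0 new [(none)] -> total=20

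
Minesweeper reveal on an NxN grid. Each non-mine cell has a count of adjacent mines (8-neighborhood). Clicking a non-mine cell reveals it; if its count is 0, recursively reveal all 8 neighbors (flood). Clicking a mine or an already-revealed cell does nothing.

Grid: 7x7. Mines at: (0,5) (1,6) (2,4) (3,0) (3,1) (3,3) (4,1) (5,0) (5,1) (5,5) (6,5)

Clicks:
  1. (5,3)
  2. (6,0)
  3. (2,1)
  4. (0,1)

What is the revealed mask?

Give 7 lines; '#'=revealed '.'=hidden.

Click 1 (5,3) count=0: revealed 9 new [(4,2) (4,3) (4,4) (5,2) (5,3) (5,4) (6,2) (6,3) (6,4)] -> total=9
Click 2 (6,0) count=2: revealed 1 new [(6,0)] -> total=10
Click 3 (2,1) count=2: revealed 1 new [(2,1)] -> total=11
Click 4 (0,1) count=0: revealed 13 new [(0,0) (0,1) (0,2) (0,3) (0,4) (1,0) (1,1) (1,2) (1,3) (1,4) (2,0) (2,2) (2,3)] -> total=24

Answer: #####..
#####..
####...
.......
..###..
..###..
#.###..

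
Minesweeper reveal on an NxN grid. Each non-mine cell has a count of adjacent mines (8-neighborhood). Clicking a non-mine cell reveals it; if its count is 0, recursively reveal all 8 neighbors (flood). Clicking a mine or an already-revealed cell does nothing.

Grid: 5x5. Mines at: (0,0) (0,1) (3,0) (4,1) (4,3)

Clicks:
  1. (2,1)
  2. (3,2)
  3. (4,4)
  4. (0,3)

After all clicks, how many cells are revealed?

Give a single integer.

Click 1 (2,1) count=1: revealed 1 new [(2,1)] -> total=1
Click 2 (3,2) count=2: revealed 1 new [(3,2)] -> total=2
Click 3 (4,4) count=1: revealed 1 new [(4,4)] -> total=3
Click 4 (0,3) count=0: revealed 13 new [(0,2) (0,3) (0,4) (1,1) (1,2) (1,3) (1,4) (2,2) (2,3) (2,4) (3,1) (3,3) (3,4)] -> total=16

Answer: 16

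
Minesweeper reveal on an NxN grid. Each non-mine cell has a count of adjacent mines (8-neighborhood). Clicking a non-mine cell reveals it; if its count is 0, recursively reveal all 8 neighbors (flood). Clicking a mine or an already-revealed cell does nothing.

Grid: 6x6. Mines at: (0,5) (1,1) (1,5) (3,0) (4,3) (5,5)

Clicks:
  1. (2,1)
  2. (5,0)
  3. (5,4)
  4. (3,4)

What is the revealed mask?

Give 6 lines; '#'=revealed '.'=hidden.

Answer: ......
......
.#....
....#.
###...
###.#.

Derivation:
Click 1 (2,1) count=2: revealed 1 new [(2,1)] -> total=1
Click 2 (5,0) count=0: revealed 6 new [(4,0) (4,1) (4,2) (5,0) (5,1) (5,2)] -> total=7
Click 3 (5,4) count=2: revealed 1 new [(5,4)] -> total=8
Click 4 (3,4) count=1: revealed 1 new [(3,4)] -> total=9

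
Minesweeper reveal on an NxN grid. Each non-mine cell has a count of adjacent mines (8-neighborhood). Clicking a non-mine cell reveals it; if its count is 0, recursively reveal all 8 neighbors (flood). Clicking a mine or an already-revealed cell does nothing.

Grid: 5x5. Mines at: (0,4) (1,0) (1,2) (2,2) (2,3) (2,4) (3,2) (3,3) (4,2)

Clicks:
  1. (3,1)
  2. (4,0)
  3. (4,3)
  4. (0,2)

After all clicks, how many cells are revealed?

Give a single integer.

Answer: 8

Derivation:
Click 1 (3,1) count=3: revealed 1 new [(3,1)] -> total=1
Click 2 (4,0) count=0: revealed 5 new [(2,0) (2,1) (3,0) (4,0) (4,1)] -> total=6
Click 3 (4,3) count=3: revealed 1 new [(4,3)] -> total=7
Click 4 (0,2) count=1: revealed 1 new [(0,2)] -> total=8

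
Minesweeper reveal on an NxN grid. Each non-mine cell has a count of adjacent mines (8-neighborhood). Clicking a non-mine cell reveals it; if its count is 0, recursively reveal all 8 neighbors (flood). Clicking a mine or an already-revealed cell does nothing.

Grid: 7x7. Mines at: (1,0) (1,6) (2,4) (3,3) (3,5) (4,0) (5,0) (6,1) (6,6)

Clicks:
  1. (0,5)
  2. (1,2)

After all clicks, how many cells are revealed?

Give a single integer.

Answer: 13

Derivation:
Click 1 (0,5) count=1: revealed 1 new [(0,5)] -> total=1
Click 2 (1,2) count=0: revealed 12 new [(0,1) (0,2) (0,3) (0,4) (1,1) (1,2) (1,3) (1,4) (1,5) (2,1) (2,2) (2,3)] -> total=13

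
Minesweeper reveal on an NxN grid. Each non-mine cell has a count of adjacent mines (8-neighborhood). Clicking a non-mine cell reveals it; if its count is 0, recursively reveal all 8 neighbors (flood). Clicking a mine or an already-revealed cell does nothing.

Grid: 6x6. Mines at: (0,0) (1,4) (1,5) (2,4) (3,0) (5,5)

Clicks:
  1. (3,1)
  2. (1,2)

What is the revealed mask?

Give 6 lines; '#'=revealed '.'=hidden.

Answer: .###..
.###..
.###..
.####.
#####.
#####.

Derivation:
Click 1 (3,1) count=1: revealed 1 new [(3,1)] -> total=1
Click 2 (1,2) count=0: revealed 22 new [(0,1) (0,2) (0,3) (1,1) (1,2) (1,3) (2,1) (2,2) (2,3) (3,2) (3,3) (3,4) (4,0) (4,1) (4,2) (4,3) (4,4) (5,0) (5,1) (5,2) (5,3) (5,4)] -> total=23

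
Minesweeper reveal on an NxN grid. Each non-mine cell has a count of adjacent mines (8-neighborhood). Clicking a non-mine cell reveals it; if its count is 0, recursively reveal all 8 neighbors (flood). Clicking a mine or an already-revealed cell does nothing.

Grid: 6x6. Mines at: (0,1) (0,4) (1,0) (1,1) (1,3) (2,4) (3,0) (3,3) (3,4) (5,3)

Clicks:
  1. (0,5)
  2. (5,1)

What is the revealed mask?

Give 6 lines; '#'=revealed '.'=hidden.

Click 1 (0,5) count=1: revealed 1 new [(0,5)] -> total=1
Click 2 (5,1) count=0: revealed 6 new [(4,0) (4,1) (4,2) (5,0) (5,1) (5,2)] -> total=7

Answer: .....#
......
......
......
###...
###...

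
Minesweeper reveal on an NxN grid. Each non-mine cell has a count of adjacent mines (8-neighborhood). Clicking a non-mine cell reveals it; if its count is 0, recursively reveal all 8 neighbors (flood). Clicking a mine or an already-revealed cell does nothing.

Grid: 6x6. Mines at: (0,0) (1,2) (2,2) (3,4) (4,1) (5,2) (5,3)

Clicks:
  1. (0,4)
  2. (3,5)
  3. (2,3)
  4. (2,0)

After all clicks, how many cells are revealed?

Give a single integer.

Answer: 16

Derivation:
Click 1 (0,4) count=0: revealed 9 new [(0,3) (0,4) (0,5) (1,3) (1,4) (1,5) (2,3) (2,4) (2,5)] -> total=9
Click 2 (3,5) count=1: revealed 1 new [(3,5)] -> total=10
Click 3 (2,3) count=3: revealed 0 new [(none)] -> total=10
Click 4 (2,0) count=0: revealed 6 new [(1,0) (1,1) (2,0) (2,1) (3,0) (3,1)] -> total=16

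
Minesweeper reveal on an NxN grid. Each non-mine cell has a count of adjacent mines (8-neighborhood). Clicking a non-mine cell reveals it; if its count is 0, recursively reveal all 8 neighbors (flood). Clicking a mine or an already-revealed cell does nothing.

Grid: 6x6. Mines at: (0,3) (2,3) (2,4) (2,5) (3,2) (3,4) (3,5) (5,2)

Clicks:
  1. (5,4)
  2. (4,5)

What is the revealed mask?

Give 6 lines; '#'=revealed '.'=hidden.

Answer: ......
......
......
......
...###
...###

Derivation:
Click 1 (5,4) count=0: revealed 6 new [(4,3) (4,4) (4,5) (5,3) (5,4) (5,5)] -> total=6
Click 2 (4,5) count=2: revealed 0 new [(none)] -> total=6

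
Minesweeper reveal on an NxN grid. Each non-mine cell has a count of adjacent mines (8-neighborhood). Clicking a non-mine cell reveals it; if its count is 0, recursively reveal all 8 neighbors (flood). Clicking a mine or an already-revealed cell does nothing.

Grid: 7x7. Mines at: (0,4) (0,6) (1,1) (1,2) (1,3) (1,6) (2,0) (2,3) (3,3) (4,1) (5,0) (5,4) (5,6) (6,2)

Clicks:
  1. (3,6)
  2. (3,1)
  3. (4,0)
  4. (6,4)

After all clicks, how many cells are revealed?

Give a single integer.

Answer: 12

Derivation:
Click 1 (3,6) count=0: revealed 9 new [(2,4) (2,5) (2,6) (3,4) (3,5) (3,6) (4,4) (4,5) (4,6)] -> total=9
Click 2 (3,1) count=2: revealed 1 new [(3,1)] -> total=10
Click 3 (4,0) count=2: revealed 1 new [(4,0)] -> total=11
Click 4 (6,4) count=1: revealed 1 new [(6,4)] -> total=12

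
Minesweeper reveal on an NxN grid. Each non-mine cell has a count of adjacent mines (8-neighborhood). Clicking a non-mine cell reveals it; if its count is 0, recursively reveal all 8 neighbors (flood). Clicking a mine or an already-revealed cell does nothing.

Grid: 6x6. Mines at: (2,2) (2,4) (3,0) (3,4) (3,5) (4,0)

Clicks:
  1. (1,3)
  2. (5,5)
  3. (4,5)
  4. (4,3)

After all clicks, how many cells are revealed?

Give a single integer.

Click 1 (1,3) count=2: revealed 1 new [(1,3)] -> total=1
Click 2 (5,5) count=0: revealed 13 new [(3,1) (3,2) (3,3) (4,1) (4,2) (4,3) (4,4) (4,5) (5,1) (5,2) (5,3) (5,4) (5,5)] -> total=14
Click 3 (4,5) count=2: revealed 0 new [(none)] -> total=14
Click 4 (4,3) count=1: revealed 0 new [(none)] -> total=14

Answer: 14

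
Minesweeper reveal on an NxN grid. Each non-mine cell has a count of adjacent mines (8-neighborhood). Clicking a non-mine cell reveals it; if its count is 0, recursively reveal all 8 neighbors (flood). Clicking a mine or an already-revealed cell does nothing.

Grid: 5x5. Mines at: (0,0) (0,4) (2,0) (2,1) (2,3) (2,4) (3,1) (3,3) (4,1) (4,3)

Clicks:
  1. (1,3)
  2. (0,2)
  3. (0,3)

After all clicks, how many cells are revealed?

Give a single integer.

Click 1 (1,3) count=3: revealed 1 new [(1,3)] -> total=1
Click 2 (0,2) count=0: revealed 5 new [(0,1) (0,2) (0,3) (1,1) (1,2)] -> total=6
Click 3 (0,3) count=1: revealed 0 new [(none)] -> total=6

Answer: 6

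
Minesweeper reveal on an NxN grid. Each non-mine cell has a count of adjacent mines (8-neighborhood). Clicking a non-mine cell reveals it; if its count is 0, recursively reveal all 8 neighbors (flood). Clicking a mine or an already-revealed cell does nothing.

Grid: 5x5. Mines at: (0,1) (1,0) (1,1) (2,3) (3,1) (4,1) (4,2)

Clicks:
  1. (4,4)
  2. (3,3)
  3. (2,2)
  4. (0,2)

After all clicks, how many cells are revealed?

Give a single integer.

Answer: 6

Derivation:
Click 1 (4,4) count=0: revealed 4 new [(3,3) (3,4) (4,3) (4,4)] -> total=4
Click 2 (3,3) count=2: revealed 0 new [(none)] -> total=4
Click 3 (2,2) count=3: revealed 1 new [(2,2)] -> total=5
Click 4 (0,2) count=2: revealed 1 new [(0,2)] -> total=6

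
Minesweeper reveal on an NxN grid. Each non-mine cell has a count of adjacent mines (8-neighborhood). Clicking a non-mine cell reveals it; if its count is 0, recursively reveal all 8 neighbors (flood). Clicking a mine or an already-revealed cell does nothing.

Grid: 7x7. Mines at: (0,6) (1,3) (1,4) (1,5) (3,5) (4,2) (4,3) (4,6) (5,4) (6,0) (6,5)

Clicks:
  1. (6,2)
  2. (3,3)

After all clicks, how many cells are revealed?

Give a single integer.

Click 1 (6,2) count=0: revealed 6 new [(5,1) (5,2) (5,3) (6,1) (6,2) (6,3)] -> total=6
Click 2 (3,3) count=2: revealed 1 new [(3,3)] -> total=7

Answer: 7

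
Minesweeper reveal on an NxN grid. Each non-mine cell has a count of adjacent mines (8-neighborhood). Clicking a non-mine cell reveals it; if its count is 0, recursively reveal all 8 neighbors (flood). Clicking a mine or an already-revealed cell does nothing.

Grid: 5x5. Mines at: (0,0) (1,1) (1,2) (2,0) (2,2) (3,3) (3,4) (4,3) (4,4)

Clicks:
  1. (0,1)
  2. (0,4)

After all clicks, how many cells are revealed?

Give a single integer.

Answer: 7

Derivation:
Click 1 (0,1) count=3: revealed 1 new [(0,1)] -> total=1
Click 2 (0,4) count=0: revealed 6 new [(0,3) (0,4) (1,3) (1,4) (2,3) (2,4)] -> total=7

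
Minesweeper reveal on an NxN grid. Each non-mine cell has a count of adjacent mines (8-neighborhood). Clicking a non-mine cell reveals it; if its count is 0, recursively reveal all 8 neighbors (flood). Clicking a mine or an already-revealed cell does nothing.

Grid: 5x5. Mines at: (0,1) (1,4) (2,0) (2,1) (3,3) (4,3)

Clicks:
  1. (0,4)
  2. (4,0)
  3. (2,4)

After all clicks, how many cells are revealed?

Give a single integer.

Click 1 (0,4) count=1: revealed 1 new [(0,4)] -> total=1
Click 2 (4,0) count=0: revealed 6 new [(3,0) (3,1) (3,2) (4,0) (4,1) (4,2)] -> total=7
Click 3 (2,4) count=2: revealed 1 new [(2,4)] -> total=8

Answer: 8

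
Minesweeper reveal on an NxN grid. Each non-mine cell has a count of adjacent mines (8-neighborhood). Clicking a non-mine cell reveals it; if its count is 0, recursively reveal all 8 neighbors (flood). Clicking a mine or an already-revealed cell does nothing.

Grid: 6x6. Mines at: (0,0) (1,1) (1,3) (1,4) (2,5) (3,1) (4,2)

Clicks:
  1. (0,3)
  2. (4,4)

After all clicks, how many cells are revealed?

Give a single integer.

Answer: 10

Derivation:
Click 1 (0,3) count=2: revealed 1 new [(0,3)] -> total=1
Click 2 (4,4) count=0: revealed 9 new [(3,3) (3,4) (3,5) (4,3) (4,4) (4,5) (5,3) (5,4) (5,5)] -> total=10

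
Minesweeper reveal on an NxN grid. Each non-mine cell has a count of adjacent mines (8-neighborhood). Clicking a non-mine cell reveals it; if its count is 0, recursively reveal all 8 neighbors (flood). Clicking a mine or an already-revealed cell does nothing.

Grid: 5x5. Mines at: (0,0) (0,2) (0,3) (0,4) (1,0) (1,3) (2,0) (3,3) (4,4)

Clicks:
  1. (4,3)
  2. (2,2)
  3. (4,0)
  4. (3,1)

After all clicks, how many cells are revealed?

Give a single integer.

Click 1 (4,3) count=2: revealed 1 new [(4,3)] -> total=1
Click 2 (2,2) count=2: revealed 1 new [(2,2)] -> total=2
Click 3 (4,0) count=0: revealed 6 new [(3,0) (3,1) (3,2) (4,0) (4,1) (4,2)] -> total=8
Click 4 (3,1) count=1: revealed 0 new [(none)] -> total=8

Answer: 8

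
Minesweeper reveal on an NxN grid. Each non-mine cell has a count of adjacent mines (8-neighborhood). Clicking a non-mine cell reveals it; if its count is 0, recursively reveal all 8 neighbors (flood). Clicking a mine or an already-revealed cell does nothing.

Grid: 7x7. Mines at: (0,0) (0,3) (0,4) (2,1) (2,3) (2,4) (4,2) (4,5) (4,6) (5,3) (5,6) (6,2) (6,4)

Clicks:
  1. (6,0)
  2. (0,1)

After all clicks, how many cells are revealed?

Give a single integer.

Click 1 (6,0) count=0: revealed 8 new [(3,0) (3,1) (4,0) (4,1) (5,0) (5,1) (6,0) (6,1)] -> total=8
Click 2 (0,1) count=1: revealed 1 new [(0,1)] -> total=9

Answer: 9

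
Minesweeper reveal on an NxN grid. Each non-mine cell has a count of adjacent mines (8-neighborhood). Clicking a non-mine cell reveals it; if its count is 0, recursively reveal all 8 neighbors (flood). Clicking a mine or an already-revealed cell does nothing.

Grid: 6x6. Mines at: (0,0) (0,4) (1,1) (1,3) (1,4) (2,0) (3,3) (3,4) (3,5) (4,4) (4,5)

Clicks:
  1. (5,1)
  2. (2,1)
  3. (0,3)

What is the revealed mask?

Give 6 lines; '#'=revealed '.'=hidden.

Answer: ...#..
......
.#....
###...
####..
####..

Derivation:
Click 1 (5,1) count=0: revealed 11 new [(3,0) (3,1) (3,2) (4,0) (4,1) (4,2) (4,3) (5,0) (5,1) (5,2) (5,3)] -> total=11
Click 2 (2,1) count=2: revealed 1 new [(2,1)] -> total=12
Click 3 (0,3) count=3: revealed 1 new [(0,3)] -> total=13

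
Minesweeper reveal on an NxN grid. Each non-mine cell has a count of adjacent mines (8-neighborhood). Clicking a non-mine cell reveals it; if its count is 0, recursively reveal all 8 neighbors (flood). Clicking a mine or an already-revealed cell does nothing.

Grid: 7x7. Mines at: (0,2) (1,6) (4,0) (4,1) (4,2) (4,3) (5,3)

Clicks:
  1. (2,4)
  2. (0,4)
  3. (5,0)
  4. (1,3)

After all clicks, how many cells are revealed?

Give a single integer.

Answer: 35

Derivation:
Click 1 (2,4) count=0: revealed 34 new [(0,0) (0,1) (0,3) (0,4) (0,5) (1,0) (1,1) (1,2) (1,3) (1,4) (1,5) (2,0) (2,1) (2,2) (2,3) (2,4) (2,5) (2,6) (3,0) (3,1) (3,2) (3,3) (3,4) (3,5) (3,6) (4,4) (4,5) (4,6) (5,4) (5,5) (5,6) (6,4) (6,5) (6,6)] -> total=34
Click 2 (0,4) count=0: revealed 0 new [(none)] -> total=34
Click 3 (5,0) count=2: revealed 1 new [(5,0)] -> total=35
Click 4 (1,3) count=1: revealed 0 new [(none)] -> total=35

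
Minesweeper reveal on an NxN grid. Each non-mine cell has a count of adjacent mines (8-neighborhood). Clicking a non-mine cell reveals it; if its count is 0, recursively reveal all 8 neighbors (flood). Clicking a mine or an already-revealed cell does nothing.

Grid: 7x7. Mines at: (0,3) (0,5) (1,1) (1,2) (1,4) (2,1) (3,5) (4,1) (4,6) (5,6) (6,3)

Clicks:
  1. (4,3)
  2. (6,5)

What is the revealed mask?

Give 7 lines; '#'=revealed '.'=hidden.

Answer: .......
.......
..###..
..###..
..###..
..###..
.....#.

Derivation:
Click 1 (4,3) count=0: revealed 12 new [(2,2) (2,3) (2,4) (3,2) (3,3) (3,4) (4,2) (4,3) (4,4) (5,2) (5,3) (5,4)] -> total=12
Click 2 (6,5) count=1: revealed 1 new [(6,5)] -> total=13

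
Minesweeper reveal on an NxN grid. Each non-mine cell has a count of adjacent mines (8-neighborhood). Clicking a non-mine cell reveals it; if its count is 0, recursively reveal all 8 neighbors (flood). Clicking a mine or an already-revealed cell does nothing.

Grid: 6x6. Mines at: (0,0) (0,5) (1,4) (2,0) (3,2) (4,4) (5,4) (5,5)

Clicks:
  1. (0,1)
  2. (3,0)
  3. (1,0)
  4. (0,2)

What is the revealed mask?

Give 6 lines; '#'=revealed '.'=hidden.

Answer: .###..
####..
.###..
#.....
......
......

Derivation:
Click 1 (0,1) count=1: revealed 1 new [(0,1)] -> total=1
Click 2 (3,0) count=1: revealed 1 new [(3,0)] -> total=2
Click 3 (1,0) count=2: revealed 1 new [(1,0)] -> total=3
Click 4 (0,2) count=0: revealed 8 new [(0,2) (0,3) (1,1) (1,2) (1,3) (2,1) (2,2) (2,3)] -> total=11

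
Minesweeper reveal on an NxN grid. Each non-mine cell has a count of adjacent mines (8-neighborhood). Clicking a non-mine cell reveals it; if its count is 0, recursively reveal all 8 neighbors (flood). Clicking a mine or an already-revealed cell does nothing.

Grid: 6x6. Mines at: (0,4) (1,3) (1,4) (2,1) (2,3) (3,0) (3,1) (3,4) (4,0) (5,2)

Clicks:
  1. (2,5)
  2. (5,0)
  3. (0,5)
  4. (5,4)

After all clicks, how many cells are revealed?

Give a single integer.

Click 1 (2,5) count=2: revealed 1 new [(2,5)] -> total=1
Click 2 (5,0) count=1: revealed 1 new [(5,0)] -> total=2
Click 3 (0,5) count=2: revealed 1 new [(0,5)] -> total=3
Click 4 (5,4) count=0: revealed 6 new [(4,3) (4,4) (4,5) (5,3) (5,4) (5,5)] -> total=9

Answer: 9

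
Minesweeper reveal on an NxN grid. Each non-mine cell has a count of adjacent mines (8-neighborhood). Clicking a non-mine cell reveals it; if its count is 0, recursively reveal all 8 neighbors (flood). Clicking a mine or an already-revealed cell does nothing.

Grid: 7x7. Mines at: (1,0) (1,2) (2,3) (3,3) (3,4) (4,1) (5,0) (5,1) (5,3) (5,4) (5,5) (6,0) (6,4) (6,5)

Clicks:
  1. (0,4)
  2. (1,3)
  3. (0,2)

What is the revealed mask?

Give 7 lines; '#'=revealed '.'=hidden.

Click 1 (0,4) count=0: revealed 15 new [(0,3) (0,4) (0,5) (0,6) (1,3) (1,4) (1,5) (1,6) (2,4) (2,5) (2,6) (3,5) (3,6) (4,5) (4,6)] -> total=15
Click 2 (1,3) count=2: revealed 0 new [(none)] -> total=15
Click 3 (0,2) count=1: revealed 1 new [(0,2)] -> total=16

Answer: ..#####
...####
....###
.....##
.....##
.......
.......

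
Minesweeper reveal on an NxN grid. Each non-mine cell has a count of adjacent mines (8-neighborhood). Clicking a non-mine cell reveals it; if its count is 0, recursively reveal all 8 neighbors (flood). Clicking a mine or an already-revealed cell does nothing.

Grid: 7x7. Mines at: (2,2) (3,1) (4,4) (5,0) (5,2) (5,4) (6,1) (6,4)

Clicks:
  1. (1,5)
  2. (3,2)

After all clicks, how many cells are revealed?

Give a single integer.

Click 1 (1,5) count=0: revealed 30 new [(0,0) (0,1) (0,2) (0,3) (0,4) (0,5) (0,6) (1,0) (1,1) (1,2) (1,3) (1,4) (1,5) (1,6) (2,0) (2,1) (2,3) (2,4) (2,5) (2,6) (3,3) (3,4) (3,5) (3,6) (4,5) (4,6) (5,5) (5,6) (6,5) (6,6)] -> total=30
Click 2 (3,2) count=2: revealed 1 new [(3,2)] -> total=31

Answer: 31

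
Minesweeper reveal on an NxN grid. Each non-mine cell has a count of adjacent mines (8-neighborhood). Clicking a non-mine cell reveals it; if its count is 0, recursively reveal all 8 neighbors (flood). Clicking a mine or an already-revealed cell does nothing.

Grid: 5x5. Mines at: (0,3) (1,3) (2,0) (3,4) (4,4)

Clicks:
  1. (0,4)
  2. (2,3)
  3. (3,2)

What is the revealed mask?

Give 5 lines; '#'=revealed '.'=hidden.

Answer: ....#
.....
.###.
####.
####.

Derivation:
Click 1 (0,4) count=2: revealed 1 new [(0,4)] -> total=1
Click 2 (2,3) count=2: revealed 1 new [(2,3)] -> total=2
Click 3 (3,2) count=0: revealed 10 new [(2,1) (2,2) (3,0) (3,1) (3,2) (3,3) (4,0) (4,1) (4,2) (4,3)] -> total=12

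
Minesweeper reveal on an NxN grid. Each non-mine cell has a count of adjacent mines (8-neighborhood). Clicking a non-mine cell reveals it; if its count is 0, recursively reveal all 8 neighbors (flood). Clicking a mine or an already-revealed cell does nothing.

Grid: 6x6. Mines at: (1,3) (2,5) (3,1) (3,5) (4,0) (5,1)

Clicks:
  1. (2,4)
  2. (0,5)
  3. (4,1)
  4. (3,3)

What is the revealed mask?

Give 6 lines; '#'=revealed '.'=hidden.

Answer: ....##
....##
..###.
..###.
.#####
..####

Derivation:
Click 1 (2,4) count=3: revealed 1 new [(2,4)] -> total=1
Click 2 (0,5) count=0: revealed 4 new [(0,4) (0,5) (1,4) (1,5)] -> total=5
Click 3 (4,1) count=3: revealed 1 new [(4,1)] -> total=6
Click 4 (3,3) count=0: revealed 13 new [(2,2) (2,3) (3,2) (3,3) (3,4) (4,2) (4,3) (4,4) (4,5) (5,2) (5,3) (5,4) (5,5)] -> total=19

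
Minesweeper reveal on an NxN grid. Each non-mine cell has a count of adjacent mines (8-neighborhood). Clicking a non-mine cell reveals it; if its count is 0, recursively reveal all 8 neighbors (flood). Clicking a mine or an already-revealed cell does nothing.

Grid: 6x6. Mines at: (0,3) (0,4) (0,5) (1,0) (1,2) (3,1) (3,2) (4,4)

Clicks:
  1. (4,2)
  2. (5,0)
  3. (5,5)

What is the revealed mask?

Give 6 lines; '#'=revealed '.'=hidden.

Answer: ......
......
......
......
####..
####.#

Derivation:
Click 1 (4,2) count=2: revealed 1 new [(4,2)] -> total=1
Click 2 (5,0) count=0: revealed 7 new [(4,0) (4,1) (4,3) (5,0) (5,1) (5,2) (5,3)] -> total=8
Click 3 (5,5) count=1: revealed 1 new [(5,5)] -> total=9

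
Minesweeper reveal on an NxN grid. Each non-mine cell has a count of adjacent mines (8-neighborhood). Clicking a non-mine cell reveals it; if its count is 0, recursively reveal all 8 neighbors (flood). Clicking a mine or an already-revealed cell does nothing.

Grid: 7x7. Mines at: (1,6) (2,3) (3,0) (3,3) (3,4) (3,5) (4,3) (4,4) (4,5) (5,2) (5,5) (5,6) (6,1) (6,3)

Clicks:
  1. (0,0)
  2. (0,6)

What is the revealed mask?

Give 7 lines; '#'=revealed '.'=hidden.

Click 1 (0,0) count=0: revealed 15 new [(0,0) (0,1) (0,2) (0,3) (0,4) (0,5) (1,0) (1,1) (1,2) (1,3) (1,4) (1,5) (2,0) (2,1) (2,2)] -> total=15
Click 2 (0,6) count=1: revealed 1 new [(0,6)] -> total=16

Answer: #######
######.
###....
.......
.......
.......
.......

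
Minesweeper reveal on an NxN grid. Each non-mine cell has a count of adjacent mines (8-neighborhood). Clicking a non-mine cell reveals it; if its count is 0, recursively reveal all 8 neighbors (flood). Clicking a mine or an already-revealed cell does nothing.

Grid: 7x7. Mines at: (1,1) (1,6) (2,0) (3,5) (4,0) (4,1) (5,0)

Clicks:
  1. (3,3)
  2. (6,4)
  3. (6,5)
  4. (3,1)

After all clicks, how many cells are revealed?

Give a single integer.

Click 1 (3,3) count=0: revealed 32 new [(0,2) (0,3) (0,4) (0,5) (1,2) (1,3) (1,4) (1,5) (2,2) (2,3) (2,4) (2,5) (3,2) (3,3) (3,4) (4,2) (4,3) (4,4) (4,5) (4,6) (5,1) (5,2) (5,3) (5,4) (5,5) (5,6) (6,1) (6,2) (6,3) (6,4) (6,5) (6,6)] -> total=32
Click 2 (6,4) count=0: revealed 0 new [(none)] -> total=32
Click 3 (6,5) count=0: revealed 0 new [(none)] -> total=32
Click 4 (3,1) count=3: revealed 1 new [(3,1)] -> total=33

Answer: 33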